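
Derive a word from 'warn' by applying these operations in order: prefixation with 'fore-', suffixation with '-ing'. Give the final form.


Step 1: Add prefix 'fore-' to 'warn' = 'forewarn'
Step 2: Add suffix '-ing' to 'forewarn' = 'forewarning'

forewarning


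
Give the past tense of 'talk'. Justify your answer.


Apply rule: Add -ed. 'talk' becomes 'talked'.

talked


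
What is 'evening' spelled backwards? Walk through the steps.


Reverse 'evening' character by character: 'gnineve'.

gnineve


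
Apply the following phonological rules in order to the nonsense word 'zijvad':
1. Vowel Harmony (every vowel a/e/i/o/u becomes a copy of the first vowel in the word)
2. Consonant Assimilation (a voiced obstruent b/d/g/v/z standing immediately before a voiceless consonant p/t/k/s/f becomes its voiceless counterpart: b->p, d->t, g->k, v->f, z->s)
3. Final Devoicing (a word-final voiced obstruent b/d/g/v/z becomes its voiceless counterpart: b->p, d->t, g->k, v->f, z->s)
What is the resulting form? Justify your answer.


Starting form: 'zijvad'
Rule 1: Vowel Harmony: all vowels become 'i' (matching first vowel). 'zijvad' -> 'zijvid'
Rule 2: Consonant Assimilation: no voiced obstruent (b/d/g/v/z) stands immediately before a voiceless consonant (p/t/k/s/f). No change.
Rule 3: Final Devoicing: word-final voiced obstruent 'd' becomes voiceless 't'. 'zijvid' -> 'zijvit'
Final form: 'zijvit'

zijvit


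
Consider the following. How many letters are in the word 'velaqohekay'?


Spell out 'velaqohekay' and number each letter: v(1), e(2), l(3), a(4), q(5), o(6), h(7), e(8), k(9), a(10), y(11). Total: 11 letters.

11


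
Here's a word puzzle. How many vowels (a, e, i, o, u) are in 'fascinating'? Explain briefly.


Vowels in 'fascinating': a, i, a, i = 4 vowels.

4


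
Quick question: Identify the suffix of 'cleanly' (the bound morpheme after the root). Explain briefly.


The word 'cleanly' = 'clean' (root) + '-ly' (suffix). The suffix is '-ly'.

ly


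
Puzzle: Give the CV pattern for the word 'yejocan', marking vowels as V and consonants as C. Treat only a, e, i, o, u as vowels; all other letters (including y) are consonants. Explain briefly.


Letter mapping: y = C, e = V, j = C, o = V, c = C, a = V, n = C.

CVCVCVC


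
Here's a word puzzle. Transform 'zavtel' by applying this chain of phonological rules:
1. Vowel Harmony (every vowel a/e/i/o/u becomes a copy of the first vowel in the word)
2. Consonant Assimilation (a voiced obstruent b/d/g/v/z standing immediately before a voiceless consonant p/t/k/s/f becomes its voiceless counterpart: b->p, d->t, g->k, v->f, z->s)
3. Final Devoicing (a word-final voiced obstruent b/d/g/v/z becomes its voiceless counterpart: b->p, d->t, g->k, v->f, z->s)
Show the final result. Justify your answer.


Starting form: 'zavtel'
Rule 1: Vowel Harmony: all vowels become 'a' (matching first vowel). 'zavtel' -> 'zavtal'
Rule 2: Consonant Assimilation: voiced obstruent before voiceless consonant becomes voiceless ('vt' -> 'ft'). 'zavtal' -> 'zaftal'
Rule 3: Final Devoicing: final consonant 'l' is not one of the voiced obstruents b/d/g/v/z. No change.
Final form: 'zaftal'

zaftal


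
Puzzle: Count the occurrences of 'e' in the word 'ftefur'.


Letter 'e' in 'ftefur': found at position(s) 3 = 1 occurrence(s).

1


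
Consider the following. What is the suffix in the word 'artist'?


The word 'artist' = 'art' (root) + '-ist' (suffix). The suffix is '-ist'.

ist


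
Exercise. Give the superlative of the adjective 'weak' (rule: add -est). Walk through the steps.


Apply superlative formation (add -est): 'weak' -> 'weakest'.

weakest


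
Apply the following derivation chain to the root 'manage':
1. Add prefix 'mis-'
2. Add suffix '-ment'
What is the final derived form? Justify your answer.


Step 1: Add prefix 'mis-' to 'manage' = 'mismanage'
Step 2: Add suffix '-ment' to 'mismanage' = 'mismanagement'

mismanagement


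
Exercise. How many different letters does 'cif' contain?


Unique letters in 'cif': {c, f, i} = 3 distinct letters.

3


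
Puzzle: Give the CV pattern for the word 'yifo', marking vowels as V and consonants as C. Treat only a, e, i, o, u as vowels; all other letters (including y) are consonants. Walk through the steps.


Letter mapping: y = C, i = V, f = C, o = V.

CVCV


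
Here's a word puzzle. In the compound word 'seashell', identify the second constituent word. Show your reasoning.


Split 'seashell' into 'sea' + 'shell'. The second part is 'shell'.

shell


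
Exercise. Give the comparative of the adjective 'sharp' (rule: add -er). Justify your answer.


Apply comparative formation (add -er): 'sharp' -> 'sharper'.

sharper


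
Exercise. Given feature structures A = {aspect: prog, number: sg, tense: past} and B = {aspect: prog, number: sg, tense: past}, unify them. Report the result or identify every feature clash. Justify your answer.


Compare features:
aspect: A=prog vs B=prog -> unified: prog
number: A=sg vs B=sg -> unified: sg
tense: A=past vs B=past -> unified: past
No clashes found.

Unified: {aspect: prog, number: sg, tense: past}


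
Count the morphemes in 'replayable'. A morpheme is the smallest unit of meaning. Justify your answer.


Decomposition: re- (prefix) + play (root) + -able (suffix) = 3 morpheme(s)

3 morphemes


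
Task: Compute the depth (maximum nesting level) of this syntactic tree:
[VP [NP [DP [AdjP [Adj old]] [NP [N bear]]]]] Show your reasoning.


Count bracket nesting levels:
'[' at pos 0: depth = 1
'[' at pos 4: depth = 2
'[' at pos 8: depth = 3
'[' at pos 12: depth = 4
'[' at pos 18: depth = 5
'[' at pos 29: depth = 4
'[' at pos 33: depth = 5
Maximum depth reached: 5

5


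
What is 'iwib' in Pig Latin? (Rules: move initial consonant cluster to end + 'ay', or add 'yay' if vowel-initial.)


'iwib' starts with a vowel, so add 'yay': 'iwibyay'.

iwibyay


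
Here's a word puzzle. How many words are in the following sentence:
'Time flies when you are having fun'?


Split into words: Time | flies | when | you | are | having | fun = 7 words.

7


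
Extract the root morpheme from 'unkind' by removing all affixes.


Remove prefix 'un' from 'unkind' to get root 'kind'.

kind


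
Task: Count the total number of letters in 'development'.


Spell out 'development' and number each letter: d(1), e(2), v(3), e(4), l(5), o(6), p(7), m(8), e(9), n(10), t(11). Total: 11 letters.

11


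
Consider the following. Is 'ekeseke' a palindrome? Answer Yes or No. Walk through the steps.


Forward: 'ekeseke'
Reversed: 'ekeseke'
They are identical.

Yes


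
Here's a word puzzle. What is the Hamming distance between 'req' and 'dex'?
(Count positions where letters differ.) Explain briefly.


Alignment:
Position 1: 'r' vs 'd' = DIFFER
Position 2: 'e' vs 'e' = match
Position 3: 'q' vs 'x' = DIFFER
Total differences: 2

2


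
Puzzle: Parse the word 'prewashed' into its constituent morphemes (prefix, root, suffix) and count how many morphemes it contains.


Step 1: Identify prefix: 'pre' (meaning: before)
Step 2: Identify root: 'wash'
Step 3: Identify suffix(es): 'ed'
Decomposition: pre- (prefix: before) + wash (root) + -ed (suffix: past)
Total morphemes: 3

3 morphemes (pre- (prefix: before) + wash (root) + -ed (suffix: past))


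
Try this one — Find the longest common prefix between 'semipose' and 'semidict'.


Compare from the start: 4 characters match: 'semi'. Mismatch at position 5: 'p' vs 'd'.

semi


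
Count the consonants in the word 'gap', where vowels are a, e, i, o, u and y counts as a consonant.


Consonants in 'gap': g, p = 2 consonants.

2


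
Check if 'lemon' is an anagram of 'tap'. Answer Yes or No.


Sorted letters of 'lemon': 'elmno'
Sorted letters of 'tap': 'apt'
They do not match.

No


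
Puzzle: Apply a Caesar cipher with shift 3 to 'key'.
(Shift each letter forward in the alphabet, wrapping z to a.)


Shift each letter by 3: k -> n, e -> h, y -> b. Result: 'nhb'.

nhb


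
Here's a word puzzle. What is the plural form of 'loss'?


Apply rule: Add -es (sibilant/fricative ending). 'loss' becomes 'losses'.

losses


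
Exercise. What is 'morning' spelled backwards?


Reverse 'morning' character by character: 'gninrom'.

gninrom


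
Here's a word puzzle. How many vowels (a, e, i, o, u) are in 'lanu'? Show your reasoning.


Vowels in 'lanu': a, u = 2 vowels.

2


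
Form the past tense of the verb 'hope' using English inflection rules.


Apply rule: Add -d (word ends in -e). 'hope' becomes 'hoped'.

hoped


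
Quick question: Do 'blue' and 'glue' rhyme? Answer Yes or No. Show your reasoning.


Rime (stressed vowel + following sounds) of 'blue': -ue = /uː/
Rime of 'glue': -ue = /uː/
/uː/ and /uː/ are the same ending sound, so the words rhyme.

Yes


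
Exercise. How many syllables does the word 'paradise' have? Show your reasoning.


Break 'paradise' into syllables: par-a-dise -> par | a | dise = 3 syllables

3 syllables


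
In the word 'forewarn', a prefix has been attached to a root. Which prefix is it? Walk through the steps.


The word 'forewarn' = 'fore' (prefix) + 'warn' (root). The prefix is 'fore'.

fore


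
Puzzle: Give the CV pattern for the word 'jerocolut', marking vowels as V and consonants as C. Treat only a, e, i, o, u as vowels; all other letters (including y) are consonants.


Letter mapping: j = C, e = V, r = C, o = V, c = C, o = V, l = C, u = V, t = C.

CVCVCVCVC


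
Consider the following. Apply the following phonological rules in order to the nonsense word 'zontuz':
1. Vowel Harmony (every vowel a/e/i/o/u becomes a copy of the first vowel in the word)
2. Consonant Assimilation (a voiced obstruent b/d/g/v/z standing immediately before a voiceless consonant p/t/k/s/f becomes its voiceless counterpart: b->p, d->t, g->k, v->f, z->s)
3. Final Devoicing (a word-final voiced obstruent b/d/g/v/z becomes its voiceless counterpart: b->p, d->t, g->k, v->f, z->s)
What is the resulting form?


Starting form: 'zontuz'
Rule 1: Vowel Harmony: all vowels become 'o' (matching first vowel). 'zontuz' -> 'zontoz'
Rule 2: Consonant Assimilation: no voiced obstruent (b/d/g/v/z) stands immediately before a voiceless consonant (p/t/k/s/f). No change.
Rule 3: Final Devoicing: word-final voiced obstruent 'z' becomes voiceless 's'. 'zontoz' -> 'zontos'
Final form: 'zontos'

zontos


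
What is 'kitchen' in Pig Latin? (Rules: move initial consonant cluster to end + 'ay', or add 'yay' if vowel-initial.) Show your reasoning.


'kitchen': move consonant cluster 'k' to end and add 'ay': 'itchenkay'.

itchenkay


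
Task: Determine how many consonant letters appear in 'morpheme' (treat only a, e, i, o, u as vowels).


Consonants in 'morpheme': m, r, p, h, m = 5 consonants.

5


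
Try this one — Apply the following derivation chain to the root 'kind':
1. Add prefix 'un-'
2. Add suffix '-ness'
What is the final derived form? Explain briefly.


Step 1: Add prefix 'un-' to 'kind' = 'unkind'
Step 2: Add suffix '-ness' to 'unkind' = 'unkindness'

unkindness


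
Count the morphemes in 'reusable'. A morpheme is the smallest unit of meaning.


Decomposition: re- (prefix) + use (root) + -able (suffix) = 3 morpheme(s)

3 morphemes


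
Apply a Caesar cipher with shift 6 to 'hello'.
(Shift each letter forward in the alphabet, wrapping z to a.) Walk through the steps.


Shift each letter by 6: h -> n, e -> k, l -> r, l -> r, o -> u. Result: 'nkrru'.

nkrru


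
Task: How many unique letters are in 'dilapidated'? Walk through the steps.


Unique letters in 'dilapidated': {a, d, e, i, l, p, t} = 7 distinct letters.

7


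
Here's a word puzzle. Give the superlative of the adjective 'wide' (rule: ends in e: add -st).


Apply superlative formation (ends in e: add -st): 'wide' -> 'widest'.

widest


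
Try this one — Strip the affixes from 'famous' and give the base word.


Remove suffix '-ous' from 'famous' to get root 'fame'.

fame


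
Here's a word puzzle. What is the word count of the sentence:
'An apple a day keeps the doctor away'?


Split into words: An | apple | a | day | keeps | the | doctor | away = 8 words.

8


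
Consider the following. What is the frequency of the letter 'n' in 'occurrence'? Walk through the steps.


Letter 'n' in 'occurrence': found at position(s) 8 = 1 occurrence(s).

1


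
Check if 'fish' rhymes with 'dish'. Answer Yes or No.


Rime (stressed vowel + following sounds) of 'fish': -ish = /ɪʃ/
Rime of 'dish': -ish = /ɪʃ/
/ɪʃ/ and /ɪʃ/ are the same ending sound, so the words rhyme.

Yes


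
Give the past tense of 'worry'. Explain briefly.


Apply rule: Change -y to -ied. 'worry' becomes 'worried'.

worried


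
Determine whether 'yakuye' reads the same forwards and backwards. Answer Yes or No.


Forward: 'yakuye'
Reversed: 'eyukay'
They differ.

No


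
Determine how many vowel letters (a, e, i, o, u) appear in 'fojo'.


Vowels in 'fojo': o, o = 2 vowels.

2


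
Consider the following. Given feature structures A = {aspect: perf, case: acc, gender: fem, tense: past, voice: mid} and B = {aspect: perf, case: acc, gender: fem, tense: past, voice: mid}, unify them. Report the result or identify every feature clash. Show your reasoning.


Compare features:
aspect: A=perf vs B=perf -> unified: perf
case: A=acc vs B=acc -> unified: acc
gender: A=fem vs B=fem -> unified: fem
tense: A=past vs B=past -> unified: past
voice: A=mid vs B=mid -> unified: mid
No clashes found.

Unified: {aspect: perf, case: acc, gender: fem, tense: past, voice: mid}


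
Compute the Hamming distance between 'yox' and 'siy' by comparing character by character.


Alignment:
Position 1: 'y' vs 's' = DIFFER
Position 2: 'o' vs 'i' = DIFFER
Position 3: 'x' vs 'y' = DIFFER
Total differences: 3

3


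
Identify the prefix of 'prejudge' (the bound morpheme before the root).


The word 'prejudge' = 'pre' (prefix) + 'judge' (root). The prefix is 'pre'.

pre


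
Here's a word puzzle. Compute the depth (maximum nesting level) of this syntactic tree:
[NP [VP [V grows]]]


Count bracket nesting levels:
'[' at pos 0: depth = 1
'[' at pos 4: depth = 2
'[' at pos 8: depth = 3
Maximum depth reached: 3

3


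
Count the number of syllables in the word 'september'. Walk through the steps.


Break 'september' into syllables: sep-tem-ber -> sep | tem | ber = 3 syllables

3 syllables


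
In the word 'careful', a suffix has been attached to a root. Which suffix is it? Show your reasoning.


The word 'careful' = 'care' (root) + '-ful' (suffix). The suffix is '-ful'.

ful


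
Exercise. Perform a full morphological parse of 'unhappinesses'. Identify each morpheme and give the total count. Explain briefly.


Step 1: Identify prefix: 'un' (meaning: not/reverse)
Step 2: Identify root: 'happy'
Step 3: Identify suffix(es): 'ness, es'
Decomposition: un- (prefix: not/reverse) + happy (root) + -ness (suffix: state of) + -es (plural)
Total morphemes: 4

4 morphemes (un- (prefix: not/reverse) + happy (root) + -ness (suffix: state of) + -es (plural))


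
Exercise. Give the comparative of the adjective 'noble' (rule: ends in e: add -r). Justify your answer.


Apply comparative formation (ends in e: add -r): 'noble' -> 'nobler'.

nobler


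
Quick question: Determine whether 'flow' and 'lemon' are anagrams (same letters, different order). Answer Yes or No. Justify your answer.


Sorted letters of 'flow': 'flow'
Sorted letters of 'lemon': 'elmno'
They do not match.

No


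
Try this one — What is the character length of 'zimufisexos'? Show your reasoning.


Spell out 'zimufisexos' and number each letter: z(1), i(2), m(3), u(4), f(5), i(6), s(7), e(8), x(9), o(10), s(11). Total: 11 letters.

11


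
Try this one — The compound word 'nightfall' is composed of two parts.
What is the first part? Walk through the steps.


Split 'nightfall' into 'night' + 'fall'. The first part is 'night'.

night


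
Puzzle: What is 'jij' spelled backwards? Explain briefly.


Reverse 'jij' character by character: 'jij'.

jij


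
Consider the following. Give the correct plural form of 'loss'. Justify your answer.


Apply rule: Add -es (sibilant/fricative ending). 'loss' becomes 'losses'.

losses


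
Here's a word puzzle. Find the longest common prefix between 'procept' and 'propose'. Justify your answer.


Compare from the start: 3 characters match: 'pro'. Mismatch at position 4: 'c' vs 'p'.

pro


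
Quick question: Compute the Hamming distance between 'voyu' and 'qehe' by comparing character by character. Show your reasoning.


Alignment:
Position 1: 'v' vs 'q' = DIFFER
Position 2: 'o' vs 'e' = DIFFER
Position 3: 'y' vs 'h' = DIFFER
Position 4: 'u' vs 'e' = DIFFER
Total differences: 4

4


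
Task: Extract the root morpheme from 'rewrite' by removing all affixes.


Remove prefix 're' from 'rewrite' to get root 'write'.

write


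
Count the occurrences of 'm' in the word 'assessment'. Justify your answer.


Letter 'm' in 'assessment': found at position(s) 7 = 1 occurrence(s).

1


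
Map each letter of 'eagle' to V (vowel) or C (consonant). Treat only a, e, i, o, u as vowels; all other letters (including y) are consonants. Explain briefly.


Letter mapping: e = V, a = V, g = C, l = C, e = V.

VVCCV


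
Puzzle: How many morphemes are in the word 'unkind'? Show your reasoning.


Decomposition: un- (prefix) + kind (root) = 2 morpheme(s)

2 morphemes


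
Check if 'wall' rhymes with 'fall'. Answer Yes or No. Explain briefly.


Rime (stressed vowel + following sounds) of 'wall': -all = /ɔːl/
Rime of 'fall': -all = /ɔːl/
/ɔːl/ and /ɔːl/ are the same ending sound, so the words rhyme.

Yes


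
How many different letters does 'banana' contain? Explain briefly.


Unique letters in 'banana': {a, b, n} = 3 distinct letters.

3


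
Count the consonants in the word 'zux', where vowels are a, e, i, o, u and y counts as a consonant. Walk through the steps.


Consonants in 'zux': z, x = 2 consonants.

2


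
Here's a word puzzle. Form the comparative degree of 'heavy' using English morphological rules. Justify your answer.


Apply comparative formation (consonant + y: change y to i, add -er): 'heavy' -> 'heavier'.

heavier


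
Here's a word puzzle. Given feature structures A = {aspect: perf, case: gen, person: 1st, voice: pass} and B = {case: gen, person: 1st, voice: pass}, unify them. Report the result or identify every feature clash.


Compare features:
aspect: A=perf vs B=_ -> unified: perf
case: A=gen vs B=gen -> unified: gen
person: A=1st vs B=1st -> unified: 1st
voice: A=pass vs B=pass -> unified: pass
No clashes found.

Unified: {aspect: perf, case: gen, person: 1st, voice: pass}


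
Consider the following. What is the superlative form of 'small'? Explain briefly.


Apply superlative formation (add -est): 'small' -> 'smallest'.

smallest


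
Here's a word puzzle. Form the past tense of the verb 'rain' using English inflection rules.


Apply rule: Add -ed. 'rain' becomes 'rained'.

rained


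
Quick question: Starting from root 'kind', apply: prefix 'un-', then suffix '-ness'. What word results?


Step 1: Add prefix 'un-' to 'kind' = 'unkind'
Step 2: Add suffix '-ness' to 'unkind' = 'unkindness'

unkindness


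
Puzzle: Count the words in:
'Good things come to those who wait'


Split into words: Good | things | come | to | those | who | wait = 7 words.

7


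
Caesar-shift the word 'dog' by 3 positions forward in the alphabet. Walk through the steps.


Shift each letter by 3: d -> g, o -> r, g -> j. Result: 'grj'.

grj


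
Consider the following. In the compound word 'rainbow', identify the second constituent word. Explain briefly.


Split 'rainbow' into 'rain' + 'bow'. The second part is 'bow'.

bow


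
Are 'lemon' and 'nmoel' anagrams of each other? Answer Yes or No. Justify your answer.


Sorted letters of 'lemon': 'elmno'
Sorted letters of 'nmoel': 'elmno'
They match.

Yes


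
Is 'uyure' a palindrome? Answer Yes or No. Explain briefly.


Forward: 'uyure'
Reversed: 'eruyu'
They differ.

No


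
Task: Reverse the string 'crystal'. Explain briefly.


Reverse 'crystal' character by character: 'latsyrc'.

latsyrc


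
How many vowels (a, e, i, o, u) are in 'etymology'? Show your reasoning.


Vowels in 'etymology': e, o, o = 3 vowels.

3


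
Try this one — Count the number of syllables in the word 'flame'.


Break 'flame' into syllables: flame -> flame = 1 syllable

1 syllable


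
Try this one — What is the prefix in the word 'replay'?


The word 'replay' = 're' (prefix) + 'play' (root). The prefix is 're'.

re


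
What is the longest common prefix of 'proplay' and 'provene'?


Compare from the start: 3 characters match: 'pro'. Mismatch at position 4: 'p' vs 'v'.

pro


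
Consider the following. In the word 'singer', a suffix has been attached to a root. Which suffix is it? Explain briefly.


The word 'singer' = 'sing' (root) + '-er' (suffix). The suffix is '-er'.

er


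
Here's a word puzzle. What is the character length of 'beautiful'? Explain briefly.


Spell out 'beautiful' and number each letter: b(1), e(2), a(3), u(4), t(5), i(6), f(7), u(8), l(9). Total: 9 letters.

9


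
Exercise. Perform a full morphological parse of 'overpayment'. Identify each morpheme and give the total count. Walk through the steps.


Step 1: Identify prefix: 'over' (meaning: excessively)
Step 2: Identify root: 'pay'
Step 3: Identify suffix(es): 'ment'
Decomposition: over- (prefix: excessively) + pay (root) + -ment (suffix: action/result)
Total morphemes: 3

3 morphemes (over- (prefix: excessively) + pay (root) + -ment (suffix: action/result))


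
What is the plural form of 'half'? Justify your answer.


Apply rule: Change -f to -ves. 'half' becomes 'halves'.

halves


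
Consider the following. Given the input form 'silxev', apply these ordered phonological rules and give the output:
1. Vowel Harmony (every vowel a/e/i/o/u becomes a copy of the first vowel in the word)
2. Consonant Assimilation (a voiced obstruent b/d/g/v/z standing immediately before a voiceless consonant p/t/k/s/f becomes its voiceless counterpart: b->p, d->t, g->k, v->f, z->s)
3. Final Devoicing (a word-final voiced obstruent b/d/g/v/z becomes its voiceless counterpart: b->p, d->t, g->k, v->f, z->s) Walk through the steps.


Starting form: 'silxev'
Rule 1: Vowel Harmony: all vowels become 'i' (matching first vowel). 'silxev' -> 'silxiv'
Rule 2: Consonant Assimilation: no voiced obstruent (b/d/g/v/z) stands immediately before a voiceless consonant (p/t/k/s/f). No change.
Rule 3: Final Devoicing: word-final voiced obstruent 'v' becomes voiceless 'f'. 'silxiv' -> 'silxif'
Final form: 'silxif'

silxif


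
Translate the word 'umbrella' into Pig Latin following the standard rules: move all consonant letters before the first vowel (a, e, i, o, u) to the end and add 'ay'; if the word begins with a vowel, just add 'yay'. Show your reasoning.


'umbrella' starts with a vowel, so add 'yay': 'umbrellayay'.

umbrellayay


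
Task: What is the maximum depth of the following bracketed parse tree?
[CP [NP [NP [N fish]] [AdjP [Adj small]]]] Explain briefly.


Count bracket nesting levels:
'[' at pos 0: depth = 1
'[' at pos 4: depth = 2
'[' at pos 8: depth = 3
'[' at pos 12: depth = 4
'[' at pos 22: depth = 3
'[' at pos 28: depth = 4
Maximum depth reached: 4

4


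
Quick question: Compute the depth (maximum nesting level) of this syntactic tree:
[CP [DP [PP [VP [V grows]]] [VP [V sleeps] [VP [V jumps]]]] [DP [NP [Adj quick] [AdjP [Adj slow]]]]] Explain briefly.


Count bracket nesting levels:
'[' at pos 0: depth = 1
'[' at pos 4: depth = 2
'[' at pos 8: depth = 3
'[' at pos 12: depth = 4
'[' at pos 16: depth = 5
'[' at pos 28: depth = 3
'[' at pos 32: depth = 4
'[' at pos 43: depth = 4
'[' at pos 47: depth = 5
'[' at pos 60: depth = 2
'[' at pos 64: depth = 3
'[' at pos 68: depth = 4
'[' at pos 80: depth = 4
'[' at pos 86: depth = 5
Maximum depth reached: 5

5


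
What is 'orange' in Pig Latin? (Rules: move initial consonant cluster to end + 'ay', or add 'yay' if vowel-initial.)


'orange' starts with a vowel, so add 'yay': 'orangeyay'.

orangeyay


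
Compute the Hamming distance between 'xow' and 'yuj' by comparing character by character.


Alignment:
Position 1: 'x' vs 'y' = DIFFER
Position 2: 'o' vs 'u' = DIFFER
Position 3: 'w' vs 'j' = DIFFER
Total differences: 3

3


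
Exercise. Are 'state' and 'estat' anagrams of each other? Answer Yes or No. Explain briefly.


Sorted letters of 'state': 'aestt'
Sorted letters of 'estat': 'aestt'
They match.

Yes


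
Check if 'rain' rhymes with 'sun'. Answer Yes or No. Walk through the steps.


Rime (stressed vowel + following sounds) of 'rain': -ain = /eɪn/
Rime of 'sun': -un = /ʌn/
/eɪn/ and /ʌn/ are different ending sounds, so the words do not rhyme.

No


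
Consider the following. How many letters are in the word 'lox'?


Spell out 'lox' and number each letter: l(1), o(2), x(3). Total: 3 letters.

3


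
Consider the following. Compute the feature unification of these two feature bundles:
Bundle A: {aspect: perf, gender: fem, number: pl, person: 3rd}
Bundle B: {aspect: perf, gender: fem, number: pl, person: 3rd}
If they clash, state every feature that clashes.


Compare features:
aspect: A=perf vs B=perf -> unified: perf
gender: A=fem vs B=fem -> unified: fem
number: A=pl vs B=pl -> unified: pl
person: A=3rd vs B=3rd -> unified: 3rd
No clashes found.

Unified: {aspect: perf, gender: fem, number: pl, person: 3rd}


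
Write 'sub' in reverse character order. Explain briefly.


Reverse 'sub' character by character: 'bus'.

bus


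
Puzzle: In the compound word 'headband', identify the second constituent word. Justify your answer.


Split 'headband' into 'head' + 'band'. The second part is 'band'.

band


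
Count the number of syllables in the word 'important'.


Break 'important' into syllables: im-por-tant -> im | por | tant = 3 syllables

3 syllables


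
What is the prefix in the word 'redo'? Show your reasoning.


The word 'redo' = 're' (prefix) + 'do' (root). The prefix is 're'.

re


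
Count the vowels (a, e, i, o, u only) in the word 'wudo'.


Vowels in 'wudo': u, o = 2 vowels.

2


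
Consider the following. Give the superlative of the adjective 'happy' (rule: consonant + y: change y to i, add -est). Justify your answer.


Apply superlative formation (consonant + y: change y to i, add -est): 'happy' -> 'happiest'.

happiest


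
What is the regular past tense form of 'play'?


Apply rule: Add -ed. 'play' becomes 'played'.

played


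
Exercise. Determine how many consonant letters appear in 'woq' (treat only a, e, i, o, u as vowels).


Consonants in 'woq': w, q = 2 consonants.

2


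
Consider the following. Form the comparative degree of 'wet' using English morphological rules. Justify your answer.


Apply comparative formation (double final consonant, add -er): 'wet' -> 'wetter'.

wetter


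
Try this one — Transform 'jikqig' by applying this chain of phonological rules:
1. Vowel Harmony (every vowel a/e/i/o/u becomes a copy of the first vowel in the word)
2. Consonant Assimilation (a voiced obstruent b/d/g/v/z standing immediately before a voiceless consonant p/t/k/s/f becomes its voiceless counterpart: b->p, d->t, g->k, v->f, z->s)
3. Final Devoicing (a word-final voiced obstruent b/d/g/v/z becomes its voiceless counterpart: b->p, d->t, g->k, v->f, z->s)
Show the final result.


Starting form: 'jikqig'
Rule 1: Vowel Harmony: all vowels already match. No change.
Rule 2: Consonant Assimilation: no voiced obstruent (b/d/g/v/z) stands immediately before a voiceless consonant (p/t/k/s/f). No change.
Rule 3: Final Devoicing: word-final voiced obstruent 'g' becomes voiceless 'k'. 'jikqig' -> 'jikqik'
Final form: 'jikqik'

jikqik


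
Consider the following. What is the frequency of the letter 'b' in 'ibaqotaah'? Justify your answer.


Letter 'b' in 'ibaqotaah': found at position(s) 2 = 1 occurrence(s).

1


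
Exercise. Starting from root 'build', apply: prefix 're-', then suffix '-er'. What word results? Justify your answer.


Step 1: Add prefix 're-' to 'build' = 'rebuild'
Step 2: Add suffix '-er' to 'rebuild' = 'rebuilder'

rebuilder


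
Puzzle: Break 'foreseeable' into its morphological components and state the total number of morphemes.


Step 1: Identify prefix: 'fore' (meaning: before/front)
Step 2: Identify root: 'see'
Step 3: Identify suffix(es): 'able'
Decomposition: fore- (prefix: before/front) + see (root) + -able (suffix: capable of)
Total morphemes: 3

3 morphemes (fore- (prefix: before/front) + see (root) + -able (suffix: capable of))


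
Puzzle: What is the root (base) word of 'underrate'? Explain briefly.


Remove prefix 'under' from 'underrate' to get root 'rate'.

rate


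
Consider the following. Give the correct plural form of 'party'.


Apply rule: Change -y to -ies (consonant + y). 'party' becomes 'parties'.

parties


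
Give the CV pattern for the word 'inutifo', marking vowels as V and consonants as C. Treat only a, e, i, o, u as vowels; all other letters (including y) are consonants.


Letter mapping: i = V, n = C, u = V, t = C, i = V, f = C, o = V.

VCVCVCV


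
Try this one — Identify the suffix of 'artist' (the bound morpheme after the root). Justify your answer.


The word 'artist' = 'art' (root) + '-ist' (suffix). The suffix is '-ist'.

ist


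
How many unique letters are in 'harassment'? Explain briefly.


Unique letters in 'harassment': {a, e, h, m, n, r, s, t} = 8 distinct letters.

8


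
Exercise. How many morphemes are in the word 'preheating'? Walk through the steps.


Decomposition: pre- (prefix) + heat (root) + -ing (suffix) = 3 morpheme(s)

3 morphemes


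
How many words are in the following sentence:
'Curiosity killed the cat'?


Split into words: Curiosity | killed | the | cat = 4 words.

4


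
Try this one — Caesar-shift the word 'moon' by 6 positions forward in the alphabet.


Shift each letter by 6: m -> s, o -> u, o -> u, n -> t. Result: 'suut'.

suut


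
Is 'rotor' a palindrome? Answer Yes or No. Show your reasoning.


Forward: 'rotor'
Reversed: 'rotor'
They are identical.

Yes


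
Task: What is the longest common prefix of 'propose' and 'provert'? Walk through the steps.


Compare from the start: 3 characters match: 'pro'. Mismatch at position 4: 'p' vs 'v'.

pro


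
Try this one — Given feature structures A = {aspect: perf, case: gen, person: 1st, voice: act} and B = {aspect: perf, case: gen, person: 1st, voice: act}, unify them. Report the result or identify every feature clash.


Compare features:
aspect: A=perf vs B=perf -> unified: perf
case: A=gen vs B=gen -> unified: gen
person: A=1st vs B=1st -> unified: 1st
voice: A=act vs B=act -> unified: act
No clashes found.

Unified: {aspect: perf, case: gen, person: 1st, voice: act}


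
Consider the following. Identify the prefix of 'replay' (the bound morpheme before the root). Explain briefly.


The word 'replay' = 're' (prefix) + 'play' (root). The prefix is 're'.

re


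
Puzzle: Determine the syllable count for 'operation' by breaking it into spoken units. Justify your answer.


Break 'operation' into syllables: op-er-a-tion -> op | er | a | tion = 4 syllables

4 syllables


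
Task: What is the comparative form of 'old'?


Apply comparative formation (add -er): 'old' -> 'older'.

older


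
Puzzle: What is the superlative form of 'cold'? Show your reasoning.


Apply superlative formation (add -est): 'cold' -> 'coldest'.

coldest


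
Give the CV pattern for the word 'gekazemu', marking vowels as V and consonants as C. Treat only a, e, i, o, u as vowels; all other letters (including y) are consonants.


Letter mapping: g = C, e = V, k = C, a = V, z = C, e = V, m = C, u = V.

CVCVCVCV


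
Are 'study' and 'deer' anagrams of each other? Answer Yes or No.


Sorted letters of 'study': 'dstuy'
Sorted letters of 'deer': 'deer'
They do not match.

No


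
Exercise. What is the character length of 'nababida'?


Spell out 'nababida' and number each letter: n(1), a(2), b(3), a(4), b(5), i(6), d(7), a(8). Total: 8 letters.

8


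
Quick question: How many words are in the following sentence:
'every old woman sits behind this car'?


Split into words: every | old | woman | sits | behind | this | car = 7 words.

7


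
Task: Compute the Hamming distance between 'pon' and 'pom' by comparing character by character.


Alignment:
Position 1: 'p' vs 'p' = match
Position 2: 'o' vs 'o' = match
Position 3: 'n' vs 'm' = DIFFER
Total differences: 1

1


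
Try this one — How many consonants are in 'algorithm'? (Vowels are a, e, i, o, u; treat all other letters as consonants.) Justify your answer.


Consonants in 'algorithm': l, g, r, t, h, m = 6 consonants.

6


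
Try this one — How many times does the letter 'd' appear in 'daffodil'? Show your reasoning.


Letter 'd' in 'daffodil': found at position(s) 1, 6 = 2 occurrence(s).

2


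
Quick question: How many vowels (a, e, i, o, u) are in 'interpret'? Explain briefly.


Vowels in 'interpret': i, e, e = 3 vowels.

3


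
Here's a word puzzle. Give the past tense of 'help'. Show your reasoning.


Apply rule: Add -ed. 'help' becomes 'helped'.

helped


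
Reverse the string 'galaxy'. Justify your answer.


Reverse 'galaxy' character by character: 'yxalag'.

yxalag


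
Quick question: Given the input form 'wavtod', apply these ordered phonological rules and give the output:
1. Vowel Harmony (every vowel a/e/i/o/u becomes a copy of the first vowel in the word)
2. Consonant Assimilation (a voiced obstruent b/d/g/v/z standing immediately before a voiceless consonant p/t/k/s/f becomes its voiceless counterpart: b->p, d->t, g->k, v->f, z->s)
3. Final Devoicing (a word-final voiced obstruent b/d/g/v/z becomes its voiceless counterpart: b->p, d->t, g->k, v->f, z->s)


Starting form: 'wavtod'
Rule 1: Vowel Harmony: all vowels become 'a' (matching first vowel). 'wavtod' -> 'wavtad'
Rule 2: Consonant Assimilation: voiced obstruent before voiceless consonant becomes voiceless ('vt' -> 'ft'). 'wavtad' -> 'waftad'
Rule 3: Final Devoicing: word-final voiced obstruent 'd' becomes voiceless 't'. 'waftad' -> 'waftat'
Final form: 'waftat'

waftat


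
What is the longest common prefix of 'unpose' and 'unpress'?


Compare from the start: 3 characters match: 'unp'. Mismatch at position 4: 'o' vs 'r'.

unp


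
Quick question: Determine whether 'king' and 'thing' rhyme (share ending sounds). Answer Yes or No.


Rime (stressed vowel + following sounds) of 'king': -ing = /ɪŋ/
Rime of 'thing': -ing = /ɪŋ/
/ɪŋ/ and /ɪŋ/ are the same ending sound, so the words rhyme.

Yes


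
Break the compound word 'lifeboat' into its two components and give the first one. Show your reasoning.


Split 'lifeboat' into 'life' + 'boat'. The first part is 'life'.

life


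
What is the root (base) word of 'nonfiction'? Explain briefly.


Remove prefix 'non' from 'nonfiction' to get root 'fiction'.

fiction


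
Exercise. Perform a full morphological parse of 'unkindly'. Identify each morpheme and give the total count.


Step 1: Identify prefix: 'un' (meaning: not/reverse)
Step 2: Identify root: 'kind'
Step 3: Identify suffix(es): 'ly'
Decomposition: un- (prefix: not/reverse) + kind (root) + -ly (suffix: in manner of)
Total morphemes: 3

3 morphemes (un- (prefix: not/reverse) + kind (root) + -ly (suffix: in manner of))


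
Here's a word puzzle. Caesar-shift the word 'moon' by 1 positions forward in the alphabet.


Shift each letter by 1: m -> n, o -> p, o -> p, n -> o. Result: 'nppo'.

nppo


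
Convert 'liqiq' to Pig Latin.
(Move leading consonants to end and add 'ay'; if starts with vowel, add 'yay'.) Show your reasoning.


'liqiq': move consonant cluster 'l' to end and add 'ay': 'iqiqlay'.

iqiqlay


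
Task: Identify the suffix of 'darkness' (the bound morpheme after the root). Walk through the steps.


The word 'darkness' = 'dark' (root) + '-ness' (suffix). The suffix is '-ness'.

ness


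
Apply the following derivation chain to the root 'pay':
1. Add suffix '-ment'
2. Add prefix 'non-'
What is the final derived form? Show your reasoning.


Step 1: Add suffix '-ment' to 'pay' = 'payment'
Step 2: Add prefix 'non-' to 'payment' = 'nonpayment'

nonpayment


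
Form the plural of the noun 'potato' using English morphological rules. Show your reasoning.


Apply rule: Add -es (consonant + o). 'potato' becomes 'potatoes'.

potatoes


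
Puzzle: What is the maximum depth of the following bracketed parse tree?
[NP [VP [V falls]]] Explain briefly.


Count bracket nesting levels:
'[' at pos 0: depth = 1
'[' at pos 4: depth = 2
'[' at pos 8: depth = 3
Maximum depth reached: 3

3


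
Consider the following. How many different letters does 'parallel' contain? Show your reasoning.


Unique letters in 'parallel': {a, e, l, p, r} = 5 distinct letters.

5


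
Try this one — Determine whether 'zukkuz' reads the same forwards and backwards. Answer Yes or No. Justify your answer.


Forward: 'zukkuz'
Reversed: 'zukkuz'
They are identical.

Yes


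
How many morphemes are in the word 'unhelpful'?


Decomposition: un- (prefix) + help (root) + -ful (suffix) = 3 morpheme(s)

3 morphemes


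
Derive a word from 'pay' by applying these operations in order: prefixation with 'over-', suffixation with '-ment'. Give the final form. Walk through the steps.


Step 1: Add prefix 'over-' to 'pay' = 'overpay'
Step 2: Add suffix '-ment' to 'overpay' = 'overpayment'

overpayment


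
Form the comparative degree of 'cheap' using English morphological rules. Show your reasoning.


Apply comparative formation (add -er): 'cheap' -> 'cheaper'.

cheaper


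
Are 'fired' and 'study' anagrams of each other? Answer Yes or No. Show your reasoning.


Sorted letters of 'fired': 'defir'
Sorted letters of 'study': 'dstuy'
They do not match.

No


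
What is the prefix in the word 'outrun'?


The word 'outrun' = 'out' (prefix) + 'run' (root). The prefix is 'out'.

out


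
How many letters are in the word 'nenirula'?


Spell out 'nenirula' and number each letter: n(1), e(2), n(3), i(4), r(5), u(6), l(7), a(8). Total: 8 letters.

8


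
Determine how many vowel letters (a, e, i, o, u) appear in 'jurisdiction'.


Vowels in 'jurisdiction': u, i, i, i, o = 5 vowels.

5


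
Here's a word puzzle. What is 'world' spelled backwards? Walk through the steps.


Reverse 'world' character by character: 'dlrow'.

dlrow


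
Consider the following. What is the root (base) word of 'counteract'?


Remove prefix 'counter' from 'counteract' to get root 'act'.

act


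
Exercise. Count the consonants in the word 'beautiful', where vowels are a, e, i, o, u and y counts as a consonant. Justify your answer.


Consonants in 'beautiful': b, t, f, l = 4 consonants.

4


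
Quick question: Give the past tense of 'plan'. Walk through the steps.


Apply rule: Double final consonant and add -ed. 'plan' becomes 'planned'.

planned


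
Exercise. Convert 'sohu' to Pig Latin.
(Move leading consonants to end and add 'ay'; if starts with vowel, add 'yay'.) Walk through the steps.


'sohu': move consonant cluster 's' to end and add 'ay': 'ohusay'.

ohusay


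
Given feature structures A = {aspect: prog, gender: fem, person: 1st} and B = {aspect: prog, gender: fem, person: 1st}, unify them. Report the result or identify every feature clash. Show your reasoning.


Compare features:
aspect: A=prog vs B=prog -> unified: prog
gender: A=fem vs B=fem -> unified: fem
person: A=1st vs B=1st -> unified: 1st
No clashes found.

Unified: {aspect: prog, gender: fem, person: 1st}
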